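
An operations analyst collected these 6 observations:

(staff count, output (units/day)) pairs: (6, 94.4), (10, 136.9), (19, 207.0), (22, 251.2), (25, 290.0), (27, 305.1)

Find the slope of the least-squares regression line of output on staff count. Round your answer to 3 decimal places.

n = 6, Σx = 109, Σy = 1284.6, Σxy = 26882.5, Σx² = 2335
Sxx = Σx² − (Σx)²/n = 2335 − 1980.166667 = 354.833333
Sxy = Σxy − (Σx)(Σy)/n = 26882.5 − 23336.9 = 3545.6
b = Sxy/Sxx = 3545.6/354.833333 = 9.992297

9.992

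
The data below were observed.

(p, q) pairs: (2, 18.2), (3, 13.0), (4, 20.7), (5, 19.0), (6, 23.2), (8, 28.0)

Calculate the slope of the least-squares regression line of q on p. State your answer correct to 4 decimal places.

1.9971

n = 6, Σx = 28, Σy = 122.1, Σxy = 616.4, Σx² = 154
Sxx = Σx² − (Σx)²/n = 154 − 130.666667 = 23.333333
Sxy = Σxy − (Σx)(Σy)/n = 616.4 − 569.8 = 46.6
b = Sxy/Sxx = 46.6/23.333333 = 1.997143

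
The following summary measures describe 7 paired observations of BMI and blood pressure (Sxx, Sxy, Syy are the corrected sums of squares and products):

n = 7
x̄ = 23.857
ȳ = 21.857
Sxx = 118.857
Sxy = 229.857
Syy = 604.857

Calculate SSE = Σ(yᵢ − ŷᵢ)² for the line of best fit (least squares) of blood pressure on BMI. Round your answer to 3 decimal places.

b = Sxy/Sxx = 229.857/118.857 = 1.933895
SSE = Syy − b·Sxy = 604.857 − 1.933895·229.857 = 160.337616

160.338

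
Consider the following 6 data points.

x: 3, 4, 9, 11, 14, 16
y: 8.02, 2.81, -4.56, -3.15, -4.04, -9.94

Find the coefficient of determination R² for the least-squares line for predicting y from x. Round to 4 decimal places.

n = 6, Σx = 57, Σy = -10.86, Σxy = -255.99, Σx² = 679, Σy² = 218.0578
Sxx = Σx² − (Σx)²/n = 679 − 541.5 = 137.5
Sxy = Σxy − (Σx)(Σy)/n = -255.99 − (-103.17) = -152.82
Syy = Σy² − (Σy)²/n = 218.0578 − 19.6566 = 198.4012
R² = Sxy²/(Sxx·Syy) = (-152.82)²/(137.5·198.4012) = 0.856078

0.8561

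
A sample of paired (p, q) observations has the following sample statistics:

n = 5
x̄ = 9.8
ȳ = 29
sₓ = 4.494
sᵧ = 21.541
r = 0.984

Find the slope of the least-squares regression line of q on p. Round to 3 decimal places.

4.717

b = r · sᵧ/sₓ = 0.984 · 21.541/4.494 = 4.716587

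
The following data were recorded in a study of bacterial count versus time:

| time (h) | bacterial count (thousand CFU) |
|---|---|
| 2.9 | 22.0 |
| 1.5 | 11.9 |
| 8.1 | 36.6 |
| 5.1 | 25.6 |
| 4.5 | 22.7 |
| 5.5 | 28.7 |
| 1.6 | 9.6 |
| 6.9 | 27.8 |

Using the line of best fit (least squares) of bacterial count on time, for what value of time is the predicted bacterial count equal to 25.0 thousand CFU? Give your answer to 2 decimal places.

5.05

n = 8, Σx = 36.1, Σy = 184.9, Σxy = 975.85, Σx² = 202.95
Sxx = Σx² − (Σx)²/n = 202.95 − 162.90125 = 40.04875
Sxy = Σxy − (Σx)(Σy)/n = 975.85 − 834.36125 = 141.48875
b = Sxy/Sxx = 141.48875/40.04875 = 3.532913
a = ȳ − b·x̄ = 23.1125 − 3.532913·4.5125 = 7.170230
Set a + b·x = 25.0: x = (25.0 − 7.170230) / 3.532913 = 5.046762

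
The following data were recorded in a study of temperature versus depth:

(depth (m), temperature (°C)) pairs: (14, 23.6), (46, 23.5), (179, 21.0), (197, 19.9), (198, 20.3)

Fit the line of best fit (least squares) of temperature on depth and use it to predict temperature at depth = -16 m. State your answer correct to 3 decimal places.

n = 5, Σx = 634, Σy = 108.3, Σxy = 13110.1, Σx² = 112366
Sxx = Σx² − (Σx)²/n = 112366 − 80391.2 = 31974.8
Sxy = Σxy − (Σx)(Σy)/n = 13110.1 − 13732.44 = -622.34
b = Sxy/Sxx = -622.34/31974.8 = -0.019463
a = ȳ − b·x̄ = 21.66 − (-0.019463)·126.8 = 24.127966
ŷ(-16) = a + b·-16 = 24.127966 + (-0.019463)·(-16) = 24.439381

24.439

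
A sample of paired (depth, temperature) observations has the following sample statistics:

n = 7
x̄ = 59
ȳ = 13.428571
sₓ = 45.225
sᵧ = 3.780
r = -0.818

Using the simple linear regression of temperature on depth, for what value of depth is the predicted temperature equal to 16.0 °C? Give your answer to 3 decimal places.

21.390

b = r · sᵧ/sₓ = -0.818 · 3.78/45.225 = -0.068370
a = ȳ − b·x̄ = 13.428571 − (-0.068370)·59 = 17.462410
Set a + b·x = 16.0: x = (16.0 − 17.462410) / (-0.068370) = 21.389595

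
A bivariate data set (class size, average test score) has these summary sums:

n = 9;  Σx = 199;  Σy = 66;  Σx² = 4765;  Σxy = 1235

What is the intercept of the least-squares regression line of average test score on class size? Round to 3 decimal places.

Sxx = Σx² − (Σx)²/n = 4765 − 4400.111111 = 364.888889
Sxy = Σxy − (Σx)(Σy)/n = 1235 − 1459.333333 = -224.333333
b = Sxy/Sxx = -224.333333/364.888889 = -0.614799
a = ȳ − b·x̄ = 7.333333 − (-0.614799)·22.111111 = 20.927223

20.927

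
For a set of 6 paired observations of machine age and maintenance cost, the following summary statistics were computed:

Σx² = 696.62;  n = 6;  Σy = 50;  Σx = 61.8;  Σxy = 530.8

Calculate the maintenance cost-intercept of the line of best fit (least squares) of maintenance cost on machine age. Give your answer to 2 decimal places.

5.62

Sxx = Σx² − (Σx)²/n = 696.62 − 636.54 = 60.08
Sxy = Σxy − (Σx)(Σy)/n = 530.8 − 515 = 15.8
b = Sxy/Sxx = 15.8/60.08 = 0.262983
a = ȳ − b·x̄ = 8.333333 − 0.262983·10.3 = 5.624612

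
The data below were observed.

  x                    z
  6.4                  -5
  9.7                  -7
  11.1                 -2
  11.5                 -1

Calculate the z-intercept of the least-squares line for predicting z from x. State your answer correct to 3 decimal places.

-10.681

n = 4, Σx = 38.7, Σy = -15, Σxy = -133.6, Σx² = 390.51
Sxx = Σx² − (Σx)²/n = 390.51 − 374.4225 = 16.0875
Sxy = Σxy − (Σx)(Σy)/n = -133.6 − (-145.125) = 11.525
b = Sxy/Sxx = 11.525/16.0875 = 0.716395
a = ȳ − b·x̄ = -3.75 − 0.716395·9.675 = -10.681119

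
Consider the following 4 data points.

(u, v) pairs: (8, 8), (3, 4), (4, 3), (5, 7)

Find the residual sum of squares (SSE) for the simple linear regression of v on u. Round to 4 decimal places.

n = 4, Σx = 20, Σy = 22, Σxy = 123, Σx² = 114, Σy² = 138
Sxx = Σx² − (Σx)²/n = 114 − 100 = 14
Sxy = Σxy − (Σx)(Σy)/n = 123 − 110 = 13
Syy = Σy² − (Σy)²/n = 138 − 121 = 17
b = Sxy/Sxx = 13/14 = 0.928571
SSE = Syy − b·Sxy = 17 − 0.928571·13 = 4.928571

4.9286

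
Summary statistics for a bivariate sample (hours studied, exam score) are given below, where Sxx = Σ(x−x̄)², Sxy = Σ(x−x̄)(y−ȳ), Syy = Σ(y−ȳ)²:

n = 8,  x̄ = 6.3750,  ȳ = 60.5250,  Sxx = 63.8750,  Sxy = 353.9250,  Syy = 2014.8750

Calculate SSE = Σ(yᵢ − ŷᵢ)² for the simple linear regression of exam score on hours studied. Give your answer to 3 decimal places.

53.812

b = Sxy/Sxx = 353.925/63.875 = 5.540900
SSE = Syy − b·Sxy = 2014.875 − 5.540900·353.925 = 53.811898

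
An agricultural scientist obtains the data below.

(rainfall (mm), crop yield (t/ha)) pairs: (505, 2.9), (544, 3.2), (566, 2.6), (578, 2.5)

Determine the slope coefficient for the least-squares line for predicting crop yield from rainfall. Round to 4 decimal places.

n = 4, Σx = 2193, Σy = 11.2, Σxy = 6121.9, Σx² = 1205401
Sxx = Σx² − (Σx)²/n = 1205401 − 1202312.25 = 3088.75
Sxy = Σxy − (Σx)(Σy)/n = 6121.9 − 6140.4 = -18.5
b = Sxy/Sxx = -18.5/3088.75 = -0.005989

-0.0060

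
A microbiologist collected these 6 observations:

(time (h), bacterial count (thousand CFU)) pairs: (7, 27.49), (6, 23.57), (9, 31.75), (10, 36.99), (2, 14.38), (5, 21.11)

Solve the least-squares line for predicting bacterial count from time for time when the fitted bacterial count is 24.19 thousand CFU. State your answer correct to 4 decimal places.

5.8865

n = 6, Σx = 39, Σy = 155.29, Σxy = 1123.81, Σx² = 295
Sxx = Σx² − (Σx)²/n = 295 − 253.5 = 41.5
Sxy = Σxy − (Σx)(Σy)/n = 1123.81 − 1009.385 = 114.425
b = Sxy/Sxx = 114.425/41.5 = 2.757229
a = ȳ − b·x̄ = 25.881667 − 2.757229·6.5 = 7.959679
Set a + b·x = 24.19: x = (24.19 − 7.959679) / 2.757229 = 5.886461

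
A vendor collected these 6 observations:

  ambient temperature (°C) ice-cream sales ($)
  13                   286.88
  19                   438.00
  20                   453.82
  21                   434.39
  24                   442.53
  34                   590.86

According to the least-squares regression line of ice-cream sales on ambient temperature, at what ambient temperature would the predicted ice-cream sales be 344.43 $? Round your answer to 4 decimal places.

14.4494

n = 6, Σx = 131, Σy = 2646.48, Σxy = 60959.99, Σx² = 3103
Sxx = Σx² − (Σx)²/n = 3103 − 2860.166667 = 242.833333
Sxy = Σxy − (Σx)(Σy)/n = 60959.99 − 57781.48 = 3178.51
b = Sxy/Sxx = 3178.51/242.833333 = 13.089266
a = ȳ − b·x̄ = 441.08 − 13.089266·21.833333 = 155.297701
Set a + b·x = 344.43: x = (344.43 − 155.297701) / 13.089266 = 14.449420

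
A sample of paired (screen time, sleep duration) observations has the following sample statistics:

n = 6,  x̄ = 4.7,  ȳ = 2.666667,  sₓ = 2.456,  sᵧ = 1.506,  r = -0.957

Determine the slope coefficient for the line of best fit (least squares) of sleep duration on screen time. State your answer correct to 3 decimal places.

-0.587

b = r · sᵧ/sₓ = -0.957 · 1.506/2.456 = -0.586825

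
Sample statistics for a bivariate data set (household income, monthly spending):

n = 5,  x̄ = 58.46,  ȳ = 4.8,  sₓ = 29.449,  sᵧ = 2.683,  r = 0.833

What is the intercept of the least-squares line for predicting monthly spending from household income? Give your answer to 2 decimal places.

b = r · sᵧ/sₓ = 0.833 · 2.683/29.449 = 0.075892
a = ȳ − b·x̄ = 4.8 − 0.075892·58.46 = 0.363363

0.36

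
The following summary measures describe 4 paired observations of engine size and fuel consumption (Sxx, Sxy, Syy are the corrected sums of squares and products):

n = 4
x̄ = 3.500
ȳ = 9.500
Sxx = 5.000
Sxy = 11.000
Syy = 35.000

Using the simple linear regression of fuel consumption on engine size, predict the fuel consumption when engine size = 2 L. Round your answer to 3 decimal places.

b = Sxy/Sxx = 11/5 = 2.2
a = ȳ − b·x̄ = 9.5 − 2.2·3.5 = 1.8
ŷ(2) = a + b·2 = 1.8 + 2.2·2 = 6.2

6.200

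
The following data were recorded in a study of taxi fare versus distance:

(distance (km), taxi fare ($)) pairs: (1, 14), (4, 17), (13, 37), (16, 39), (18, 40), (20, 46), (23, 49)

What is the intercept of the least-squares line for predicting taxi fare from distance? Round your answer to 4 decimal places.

n = 7, Σx = 95, Σy = 242, Σxy = 3954, Σx² = 1695
Sxx = Σx² − (Σx)²/n = 1695 − 1289.285714 = 405.714286
Sxy = Σxy − (Σx)(Σy)/n = 3954 − 3284.285714 = 669.714286
b = Sxy/Sxx = 669.714286/405.714286 = 1.650704
a = ȳ − b·x̄ = 34.571429 − 1.650704·13.571429 = 12.169014

12.1690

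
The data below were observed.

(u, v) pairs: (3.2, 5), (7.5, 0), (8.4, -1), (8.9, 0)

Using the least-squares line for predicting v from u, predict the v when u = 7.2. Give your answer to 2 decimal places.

0.80

n = 4, Σx = 28, Σy = 4, Σxy = 7.6, Σx² = 216.26
Sxx = Σx² − (Σx)²/n = 216.26 − 196 = 20.26
Sxy = Σxy − (Σx)(Σy)/n = 7.6 − 28 = -20.4
b = Sxy/Sxx = -20.4/20.26 = -1.006910
a = ȳ − b·x̄ = 1 − (-1.006910)·7 = 8.048371
ŷ(7.2) = a + b·7.2 = 8.048371 + (-1.006910)·7.2 = 0.798618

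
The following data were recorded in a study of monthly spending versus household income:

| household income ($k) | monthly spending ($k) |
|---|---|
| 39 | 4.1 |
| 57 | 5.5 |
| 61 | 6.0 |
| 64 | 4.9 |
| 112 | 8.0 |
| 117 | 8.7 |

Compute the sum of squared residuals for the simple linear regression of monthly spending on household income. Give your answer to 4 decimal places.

n = 6, Σx = 450, Σy = 37.2, Σxy = 3066.9, Σx² = 38820, Σy² = 246.76
Sxx = Σx² − (Σx)²/n = 38820 − 33750 = 5070
Sxy = Σxy − (Σx)(Σy)/n = 3066.9 − 2790 = 276.9
Syy = Σy² − (Σy)²/n = 246.76 − 230.64 = 16.12
b = Sxy/Sxx = 276.9/5070 = 0.054615
SSE = Syy − b·Sxy = 16.12 − 0.054615·276.9 = 0.997

0.9970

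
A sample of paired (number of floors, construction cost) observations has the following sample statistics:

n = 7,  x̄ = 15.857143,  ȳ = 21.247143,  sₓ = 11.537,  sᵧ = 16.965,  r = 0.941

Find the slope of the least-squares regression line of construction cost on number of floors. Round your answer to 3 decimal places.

1.384

b = r · sᵧ/sₓ = 0.941 · 16.965/11.537 = 1.383728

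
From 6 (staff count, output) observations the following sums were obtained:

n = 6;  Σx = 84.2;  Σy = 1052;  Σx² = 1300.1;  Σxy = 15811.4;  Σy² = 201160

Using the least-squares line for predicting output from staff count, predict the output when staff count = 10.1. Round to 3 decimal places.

140.534

Sxx = Σx² − (Σx)²/n = 1300.1 − 1181.606667 = 118.493333
Sxy = Σxy − (Σx)(Σy)/n = 15811.4 − 14763.066667 = 1048.333333
b = Sxy/Sxx = 1048.333333/118.493333 = 8.847193
a = ȳ − b·x̄ = 175.333333 − 8.847193·14.033333 = 51.177732
ŷ(10.1) = a + b·10.1 = 51.177732 + 8.847193·10.1 = 140.534376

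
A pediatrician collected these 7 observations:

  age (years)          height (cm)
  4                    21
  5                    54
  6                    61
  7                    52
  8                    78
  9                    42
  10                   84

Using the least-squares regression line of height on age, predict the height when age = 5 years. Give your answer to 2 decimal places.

n = 7, Σx = 49, Σy = 392, Σxy = 2926, Σx² = 371
Sxx = Σx² − (Σx)²/n = 371 − 343 = 28
Sxy = Σxy − (Σx)(Σy)/n = 2926 − 2744 = 182
b = Sxy/Sxx = 182/28 = 6.5
a = ȳ − b·x̄ = 56 − 6.5·7 = 10.5
ŷ(5) = a + b·5 = 10.5 + 6.5·5 = 43

43.00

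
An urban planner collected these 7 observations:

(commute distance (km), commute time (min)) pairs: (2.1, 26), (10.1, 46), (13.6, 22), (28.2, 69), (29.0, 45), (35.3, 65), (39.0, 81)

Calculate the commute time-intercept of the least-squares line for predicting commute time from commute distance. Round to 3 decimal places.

20.199

n = 7, Σx = 157.3, Σy = 354, Σxy = 9522.7, Σx² = 4694.71
Sxx = Σx² − (Σx)²/n = 4694.71 − 3534.755714 = 1159.954286
Sxy = Σxy − (Σx)(Σy)/n = 9522.7 − 7954.885714 = 1567.814286
b = Sxy/Sxx = 1567.814286/1159.954286 = 1.351617
a = ȳ − b·x̄ = 50.571429 − 1.351617·22.471429 = 20.198657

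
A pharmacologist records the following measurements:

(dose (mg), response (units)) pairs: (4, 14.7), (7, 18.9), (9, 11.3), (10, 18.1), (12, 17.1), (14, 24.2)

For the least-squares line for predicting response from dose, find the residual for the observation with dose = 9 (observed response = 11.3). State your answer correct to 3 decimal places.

-5.850

n = 6, Σx = 56, Σy = 104.3, Σxy = 1017.8, Σx² = 586
Sxx = Σx² − (Σx)²/n = 586 − 522.666667 = 63.333333
Sxy = Σxy − (Σx)(Σy)/n = 1017.8 − 973.466667 = 44.333333
b = Sxy/Sxx = 44.333333/63.333333 = 0.7
a = ȳ − b·x̄ = 17.383333 − 0.7·9.333333 = 10.85
ŷ(9) = 10.85 + 0.7·9 = 17.15
residual = y − ŷ = 11.3 − 17.15 = -5.85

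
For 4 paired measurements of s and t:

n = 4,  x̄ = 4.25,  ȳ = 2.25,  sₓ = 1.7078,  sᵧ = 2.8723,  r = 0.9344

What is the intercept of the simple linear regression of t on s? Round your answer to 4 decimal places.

-4.4290

b = r · sᵧ/sₓ = 0.9344 · 2.8723/1.7078 = 1.571541
a = ȳ − b·x̄ = 2.25 − 1.571541·4.25 = -4.429048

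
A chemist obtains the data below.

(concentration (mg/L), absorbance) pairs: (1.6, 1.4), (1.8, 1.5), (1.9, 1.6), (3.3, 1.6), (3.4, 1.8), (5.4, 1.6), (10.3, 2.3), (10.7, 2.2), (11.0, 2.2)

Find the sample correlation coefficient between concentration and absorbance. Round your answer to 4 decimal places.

0.9473

n = 9, Σx = 49.4, Σy = 16.2, Σxy = 99.45, Σx² = 402.6, Σy² = 30.1
Sxx = Σx² − (Σx)²/n = 402.6 − 271.151111 = 131.448889
Sxy = Σxy − (Σx)(Σy)/n = 99.45 − 88.92 = 10.53
Syy = Σy² − (Σy)²/n = 30.1 − 29.16 = 0.94
r = Sxy/√(Sxx·Syy) = 10.53/√(123.561956) = 10.53/11.115843 = 0.947297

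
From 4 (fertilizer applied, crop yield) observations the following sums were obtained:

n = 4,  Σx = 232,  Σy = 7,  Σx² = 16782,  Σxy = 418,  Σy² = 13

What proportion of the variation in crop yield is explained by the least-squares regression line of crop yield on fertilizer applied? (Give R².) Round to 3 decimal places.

0.058

Sxx = Σx² − (Σx)²/n = 16782 − 13456 = 3326
Sxy = Σxy − (Σx)(Σy)/n = 418 − 406 = 12
Syy = Σy² − (Σy)²/n = 13 − 12.25 = 0.75
R² = Sxy²/(Sxx·Syy) = (12)²/(3326·0.75) = 0.057727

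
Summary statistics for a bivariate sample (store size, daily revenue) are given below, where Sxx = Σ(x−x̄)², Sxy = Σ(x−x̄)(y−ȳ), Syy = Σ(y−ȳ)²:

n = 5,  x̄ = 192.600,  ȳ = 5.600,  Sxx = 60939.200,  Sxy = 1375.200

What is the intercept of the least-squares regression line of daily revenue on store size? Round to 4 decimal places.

b = Sxy/Sxx = 1375.2/60939.2 = 0.022567
a = ȳ − b·x̄ = 5.6 − 0.022567·192.6 = 1.253643

1.2536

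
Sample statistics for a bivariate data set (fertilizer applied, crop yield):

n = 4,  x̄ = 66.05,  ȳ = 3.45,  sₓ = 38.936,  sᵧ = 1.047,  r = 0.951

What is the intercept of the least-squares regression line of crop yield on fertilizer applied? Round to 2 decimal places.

b = r · sᵧ/sₓ = 0.951 · 1.047/38.936 = 0.025573
a = ȳ − b·x̄ = 3.45 − 0.025573·66.05 = 1.760926

1.76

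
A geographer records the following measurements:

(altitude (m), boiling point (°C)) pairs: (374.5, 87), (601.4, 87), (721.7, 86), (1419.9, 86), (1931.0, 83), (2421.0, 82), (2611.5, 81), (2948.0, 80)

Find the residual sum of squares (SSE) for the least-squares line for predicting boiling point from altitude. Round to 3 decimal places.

2.793

n = 8, Σx = 13029, Σy = 672, Σxy = 1075247.4, Σx² = 28139537.36, Σy² = 56504
Sxx = Σx² − (Σx)²/n = 28139537.36 − 21219355.125 = 6920182.235
Sxy = Σxy − (Σx)(Σy)/n = 1075247.4 − 1094436 = -19188.6
Syy = Σy² − (Σy)²/n = 56504 − 56448 = 56
b = Sxy/Sxx = -19188.6/6920182.235 = -0.002773
SSE = Syy − b·Sxy = 56 − (-0.002773)·(-19188.6) = 2.792966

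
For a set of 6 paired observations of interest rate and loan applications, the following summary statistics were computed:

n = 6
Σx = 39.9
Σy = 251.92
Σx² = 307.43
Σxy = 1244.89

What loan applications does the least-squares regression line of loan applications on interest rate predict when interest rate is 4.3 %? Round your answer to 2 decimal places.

66.01

Sxx = Σx² − (Σx)²/n = 307.43 − 265.335 = 42.095
Sxy = Σxy − (Σx)(Σy)/n = 1244.89 − 1675.268 = -430.378
b = Sxy/Sxx = -430.378/42.095 = -10.223970
a = ȳ − b·x̄ = 41.986667 − (-10.223970)·6.65 = 109.976064
ŷ(4.3) = a + b·4.3 = 109.976064 + (-10.223970)·4.3 = 66.012995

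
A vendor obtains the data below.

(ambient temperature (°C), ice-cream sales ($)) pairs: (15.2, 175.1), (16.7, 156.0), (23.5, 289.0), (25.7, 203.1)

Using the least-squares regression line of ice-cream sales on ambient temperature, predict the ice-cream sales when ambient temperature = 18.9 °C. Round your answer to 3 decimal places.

195.492

n = 4, Σx = 81.1, Σy = 823.2, Σxy = 17277.89, Σx² = 1722.67
Sxx = Σx² − (Σx)²/n = 1722.67 − 1644.3025 = 78.3675
Sxy = Σxy − (Σx)(Σy)/n = 17277.89 − 16690.38 = 587.51
b = Sxy/Sxx = 587.51/78.3675 = 7.496858
a = ȳ − b·x̄ = 205.8 − 7.496858·20.275 = 53.801209
ŷ(18.9) = a + b·18.9 = 53.801209 + 7.496858·18.9 = 195.491821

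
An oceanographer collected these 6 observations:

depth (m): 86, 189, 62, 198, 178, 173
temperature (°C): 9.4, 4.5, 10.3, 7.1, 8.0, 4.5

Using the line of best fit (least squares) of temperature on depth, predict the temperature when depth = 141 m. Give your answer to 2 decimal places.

7.52

n = 6, Σx = 886, Σy = 43.8, Σxy = 5905.8, Σx² = 147778
Sxx = Σx² − (Σx)²/n = 147778 − 130832.666667 = 16945.333333
Sxy = Σxy − (Σx)(Σy)/n = 5905.8 − 6467.8 = -562
b = Sxy/Sxx = -562/16945.333333 = -0.033165
a = ȳ − b·x̄ = 7.3 − (-0.033165)·147.666667 = 12.197435
ŷ(141) = a + b·141 = 12.197435 + (-0.033165)·141 = 7.521103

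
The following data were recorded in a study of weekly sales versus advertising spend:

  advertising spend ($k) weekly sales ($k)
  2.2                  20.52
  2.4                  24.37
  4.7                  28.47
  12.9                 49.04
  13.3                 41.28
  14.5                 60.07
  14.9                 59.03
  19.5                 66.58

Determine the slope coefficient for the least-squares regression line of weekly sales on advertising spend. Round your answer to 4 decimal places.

2.6241

n = 8, Σx = 84.4, Σy = 349.36, Σxy = 4467.953, Σx² = 1188.5
Sxx = Σx² − (Σx)²/n = 1188.5 − 890.42 = 298.08
Sxy = Σxy − (Σx)(Σy)/n = 4467.953 − 3685.748 = 782.205
b = Sxy/Sxx = 782.205/298.08 = 2.624145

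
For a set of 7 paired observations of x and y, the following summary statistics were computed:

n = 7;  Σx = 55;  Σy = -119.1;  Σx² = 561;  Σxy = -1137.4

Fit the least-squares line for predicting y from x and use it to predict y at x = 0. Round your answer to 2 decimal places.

Sxx = Σx² − (Σx)²/n = 561 − 432.142857 = 128.857143
Sxy = Σxy − (Σx)(Σy)/n = -1137.4 − (-935.785714) = -201.614286
b = Sxy/Sxx = -201.614286/128.857143 = -1.564634
a = ȳ − b·x̄ = -17.014286 − (-1.564634)·7.857143 = -4.720732
ŷ(0) = a + b·0 = -4.720732 + (-1.564634)·0 = -4.720732

-4.72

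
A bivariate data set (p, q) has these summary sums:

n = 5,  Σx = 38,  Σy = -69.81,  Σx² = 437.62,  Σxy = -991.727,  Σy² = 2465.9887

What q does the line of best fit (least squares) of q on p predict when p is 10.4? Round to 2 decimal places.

Sxx = Σx² − (Σx)²/n = 437.62 − 288.8 = 148.82
Sxy = Σxy − (Σx)(Σy)/n = -991.727 − (-530.556) = -461.171
b = Sxy/Sxx = -461.171/148.82 = -3.098851
a = ȳ − b·x̄ = -13.962 − (-3.098851)·7.6 = 9.589267
ŷ(10.4) = a + b·10.4 = 9.589267 + (-3.098851)·10.4 = -22.638783

-22.64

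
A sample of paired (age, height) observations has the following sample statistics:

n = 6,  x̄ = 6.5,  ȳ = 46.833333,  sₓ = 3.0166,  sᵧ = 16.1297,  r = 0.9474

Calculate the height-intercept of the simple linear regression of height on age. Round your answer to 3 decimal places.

b = r · sᵧ/sₓ = 0.9474 · 16.1297/3.0166 = 5.065729
a = ȳ − b·x̄ = 46.833333 − 5.065729·6.5 = 13.906095

13.906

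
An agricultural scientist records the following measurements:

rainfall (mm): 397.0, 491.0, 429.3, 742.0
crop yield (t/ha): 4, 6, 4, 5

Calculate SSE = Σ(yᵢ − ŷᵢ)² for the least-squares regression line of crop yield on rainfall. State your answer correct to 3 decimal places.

n = 4, Σx = 2059.3, Σy = 19, Σxy = 9961.2, Σx² = 1133552.49, Σy² = 93
Sxx = Σx² − (Σx)²/n = 1133552.49 − 1060179.1225 = 73373.3675
Sxy = Σxy − (Σx)(Σy)/n = 9961.2 − 9781.675 = 179.525
Syy = Σy² − (Σy)²/n = 93 − 90.25 = 2.75
b = Sxy/Sxx = 179.525/73373.3675 = 0.002447
SSE = Syy − b·Sxy = 2.75 − 0.002447·179.525 = 2.310750

2.311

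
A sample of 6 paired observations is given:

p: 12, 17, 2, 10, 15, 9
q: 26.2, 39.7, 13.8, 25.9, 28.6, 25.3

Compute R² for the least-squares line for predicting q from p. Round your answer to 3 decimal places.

n = 6, Σx = 65, Σy = 159.5, Σxy = 1932.6, Σx² = 843, Σy² = 4581.83
Sxx = Σx² − (Σx)²/n = 843 − 704.166667 = 138.833333
Sxy = Σxy − (Σx)(Σy)/n = 1932.6 − 1727.916667 = 204.683333
Syy = Σy² − (Σy)²/n = 4581.83 − 4240.041667 = 341.788333
R² = Sxy²/(Sxx·Syy) = (204.683333)²/(138.833333·341.788333) = 0.882905

0.883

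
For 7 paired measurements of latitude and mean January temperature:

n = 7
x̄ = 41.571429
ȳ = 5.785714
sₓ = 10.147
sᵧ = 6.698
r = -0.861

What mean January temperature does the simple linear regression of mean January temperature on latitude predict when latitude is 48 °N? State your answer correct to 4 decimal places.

2.1321

b = r · sᵧ/sₓ = -0.861 · 6.698/10.147 = -0.568343
a = ȳ − b·x̄ = 5.785714 − (-0.568343)·41.571429 = 29.412551
ŷ(48) = a + b·48 = 29.412551 + (-0.568343)·48 = 2.132080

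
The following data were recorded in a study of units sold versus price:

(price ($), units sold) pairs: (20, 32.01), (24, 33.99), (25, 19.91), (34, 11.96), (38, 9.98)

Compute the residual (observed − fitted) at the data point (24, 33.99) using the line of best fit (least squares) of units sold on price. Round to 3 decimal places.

n = 5, Σx = 141, Σy = 107.85, Σxy = 2739.59, Σx² = 4201
Sxx = Σx² − (Σx)²/n = 4201 − 3976.2 = 224.8
Sxy = Σxy − (Σx)(Σy)/n = 2739.59 − 3041.37 = -301.78
b = Sxy/Sxx = -301.78/224.8 = -1.342438
a = ȳ − b·x̄ = 21.57 − (-1.342438)·28.2 = 59.426744
ŷ(24) = 59.426744 + (-1.342438)·24 = 27.208238
residual = y − ŷ = 33.99 − 27.208238 = 6.781762

6.782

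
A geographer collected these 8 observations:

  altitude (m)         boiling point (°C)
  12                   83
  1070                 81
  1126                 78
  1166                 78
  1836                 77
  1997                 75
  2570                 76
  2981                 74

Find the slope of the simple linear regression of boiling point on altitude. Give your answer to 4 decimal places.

n = 8, Σx = 12758, Σy = 622, Σxy = 973503, Σx² = 26622642
Sxx = Σx² − (Σx)²/n = 26622642 − 20345820.5 = 6276821.5
Sxy = Σxy − (Σx)(Σy)/n = 973503 − 991934.5 = -18431.5
b = Sxy/Sxx = -18431.5/6276821.5 = -0.002936

-0.0029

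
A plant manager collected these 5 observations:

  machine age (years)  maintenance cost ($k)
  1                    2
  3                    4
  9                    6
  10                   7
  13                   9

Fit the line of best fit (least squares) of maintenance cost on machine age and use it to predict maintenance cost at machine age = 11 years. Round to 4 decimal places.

7.6131

n = 5, Σx = 36, Σy = 28, Σxy = 255, Σx² = 360
Sxx = Σx² − (Σx)²/n = 360 − 259.2 = 100.8
Sxy = Σxy − (Σx)(Σy)/n = 255 − 201.6 = 53.4
b = Sxy/Sxx = 53.4/100.8 = 0.529762
a = ȳ − b·x̄ = 5.6 − 0.529762·7.2 = 1.785714
ŷ(11) = a + b·11 = 1.785714 + 0.529762·11 = 7.613095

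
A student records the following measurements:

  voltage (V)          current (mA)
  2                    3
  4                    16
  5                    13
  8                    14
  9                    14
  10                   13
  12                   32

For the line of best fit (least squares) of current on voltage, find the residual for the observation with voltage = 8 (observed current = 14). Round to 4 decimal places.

-2.5279

n = 7, Σx = 50, Σy = 105, Σxy = 887, Σx² = 434
Sxx = Σx² − (Σx)²/n = 434 − 357.142857 = 76.857143
Sxy = Σxy − (Σx)(Σy)/n = 887 − 750 = 137
b = Sxy/Sxx = 137/76.857143 = 1.782528
a = ȳ − b·x̄ = 15 − 1.782528·7.142857 = 2.267658
ŷ(8) = 2.267658 + 1.782528·8 = 16.527881
residual = y − ŷ = 14 − 16.527881 = -2.527881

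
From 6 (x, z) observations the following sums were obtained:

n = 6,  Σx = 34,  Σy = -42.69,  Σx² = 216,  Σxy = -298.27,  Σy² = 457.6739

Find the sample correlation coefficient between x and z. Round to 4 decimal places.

Sxx = Σx² − (Σx)²/n = 216 − 192.666667 = 23.333333
Sxy = Σxy − (Σx)(Σy)/n = -298.27 − (-241.91) = -56.36
Syy = Σy² − (Σy)²/n = 457.6739 − 303.73935 = 153.93455
r = Sxy/√(Sxx·Syy) = -56.36/√(3591.806167) = -56.36/59.931679 = -0.940404

-0.9404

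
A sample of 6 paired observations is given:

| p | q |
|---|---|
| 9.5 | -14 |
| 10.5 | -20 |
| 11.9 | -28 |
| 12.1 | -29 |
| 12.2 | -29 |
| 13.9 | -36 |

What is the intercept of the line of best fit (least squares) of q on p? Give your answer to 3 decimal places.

33.284

n = 6, Σx = 70.1, Σy = -156, Σxy = -1881.3, Σx² = 830.57
Sxx = Σx² − (Σx)²/n = 830.57 − 819.001667 = 11.568333
Sxy = Σxy − (Σx)(Σy)/n = -1881.3 − (-1822.6) = -58.7
b = Sxy/Sxx = -58.7/11.568333 = -5.074197
a = ȳ − b·x̄ = -26 − (-5.074197)·11.683333 = 33.283533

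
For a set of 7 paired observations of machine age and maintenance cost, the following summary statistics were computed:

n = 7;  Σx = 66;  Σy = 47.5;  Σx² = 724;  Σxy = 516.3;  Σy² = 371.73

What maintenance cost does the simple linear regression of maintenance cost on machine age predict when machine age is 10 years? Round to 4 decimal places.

Sxx = Σx² − (Σx)²/n = 724 − 622.285714 = 101.714286
Sxy = Σxy − (Σx)(Σy)/n = 516.3 − 447.857143 = 68.442857
b = Sxy/Sxx = 68.442857/101.714286 = 0.672893
a = ȳ − b·x̄ = 6.785714 − 0.672893·9.428571 = 0.441292
ŷ(10) = a + b·10 = 0.441292 + 0.672893·10 = 7.170225

7.1702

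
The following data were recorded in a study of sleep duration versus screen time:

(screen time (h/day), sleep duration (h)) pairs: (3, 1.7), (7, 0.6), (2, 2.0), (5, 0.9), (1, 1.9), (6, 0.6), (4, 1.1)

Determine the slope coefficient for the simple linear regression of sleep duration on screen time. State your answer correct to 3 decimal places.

n = 7, Σx = 28, Σy = 8.8, Σxy = 27.7, Σx² = 140
Sxx = Σx² − (Σx)²/n = 140 − 112 = 28
Sxy = Σxy − (Σx)(Σy)/n = 27.7 − 35.2 = -7.5
b = Sxy/Sxx = -7.5/28 = -0.267857

-0.268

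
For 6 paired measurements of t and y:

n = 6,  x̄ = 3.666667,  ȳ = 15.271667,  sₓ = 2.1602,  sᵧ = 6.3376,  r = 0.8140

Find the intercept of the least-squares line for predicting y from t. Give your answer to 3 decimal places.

6.515

b = r · sᵧ/sₓ = 0.814 · 6.3376/2.1602 = 2.388115
a = ȳ − b·x̄ = 15.271667 − 2.388115·3.666667 = 6.515244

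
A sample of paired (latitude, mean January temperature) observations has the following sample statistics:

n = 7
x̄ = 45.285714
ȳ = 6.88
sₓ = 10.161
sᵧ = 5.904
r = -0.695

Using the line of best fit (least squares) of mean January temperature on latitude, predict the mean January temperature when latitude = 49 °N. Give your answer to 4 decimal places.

b = r · sᵧ/sₓ = -0.695 · 5.904/10.161 = -0.403826
a = ȳ − b·x̄ = 6.88 − (-0.403826)·45.285714 = 25.167567
ŷ(49) = a + b·49 = 25.167567 + (-0.403826)·49 = 5.380073

5.3801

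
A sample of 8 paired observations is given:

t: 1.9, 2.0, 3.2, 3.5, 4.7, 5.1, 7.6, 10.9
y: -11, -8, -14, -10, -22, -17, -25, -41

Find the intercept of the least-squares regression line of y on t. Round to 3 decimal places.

n = 8, Σx = 38.9, Σy = -148, Σxy = -943.7, Σx² = 254.77
Sxx = Σx² − (Σx)²/n = 254.77 − 189.15125 = 65.61875
Sxy = Σxy − (Σx)(Σy)/n = -943.7 − (-719.65) = -224.05
b = Sxy/Sxx = -224.05/65.61875 = -3.414420
a = ȳ − b·x̄ = -18.5 − (-3.414420)·4.8625 = -1.897381

-1.897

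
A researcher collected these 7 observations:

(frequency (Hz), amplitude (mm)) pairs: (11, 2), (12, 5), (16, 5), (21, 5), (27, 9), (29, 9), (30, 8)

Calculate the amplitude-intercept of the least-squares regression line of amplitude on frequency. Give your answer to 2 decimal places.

-0.01

n = 7, Σx = 146, Σy = 43, Σxy = 1011, Σx² = 3432
Sxx = Σx² − (Σx)²/n = 3432 − 3045.142857 = 386.857143
Sxy = Σxy − (Σx)(Σy)/n = 1011 − 896.857143 = 114.142857
b = Sxy/Sxx = 114.142857/386.857143 = 0.295052
a = ȳ − b·x̄ = 6.142857 − 0.295052·20.857143 = -0.011078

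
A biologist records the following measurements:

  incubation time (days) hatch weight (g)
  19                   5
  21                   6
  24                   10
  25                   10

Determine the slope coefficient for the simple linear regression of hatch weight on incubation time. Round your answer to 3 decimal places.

n = 4, Σx = 89, Σy = 31, Σxy = 711, Σx² = 2003
Sxx = Σx² − (Σx)²/n = 2003 − 1980.25 = 22.75
Sxy = Σxy − (Σx)(Σy)/n = 711 − 689.75 = 21.25
b = Sxy/Sxx = 21.25/22.75 = 0.934066

0.934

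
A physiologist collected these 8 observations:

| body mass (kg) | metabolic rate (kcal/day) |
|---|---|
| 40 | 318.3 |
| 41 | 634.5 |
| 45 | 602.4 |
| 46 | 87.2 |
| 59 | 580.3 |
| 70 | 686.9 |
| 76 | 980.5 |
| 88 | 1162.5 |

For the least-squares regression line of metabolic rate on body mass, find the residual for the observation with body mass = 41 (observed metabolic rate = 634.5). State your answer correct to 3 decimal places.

266.508

n = 8, Σx = 465, Σy = 5052.6, Σxy = 329004.4, Σx² = 29323
Sxx = Σx² − (Σx)²/n = 29323 − 27028.125 = 2294.875
Sxy = Σxy − (Σx)(Σy)/n = 329004.4 − 293682.375 = 35322.025
b = Sxy/Sxx = 35322.025/2294.875 = 15.391699
a = ȳ − b·x̄ = 631.575 − 15.391699·58.125 = -263.067498
ŷ(41) = -263.067498 + 15.391699·41 = 367.992156
residual = y − ŷ = 634.5 − 367.992156 = 266.507844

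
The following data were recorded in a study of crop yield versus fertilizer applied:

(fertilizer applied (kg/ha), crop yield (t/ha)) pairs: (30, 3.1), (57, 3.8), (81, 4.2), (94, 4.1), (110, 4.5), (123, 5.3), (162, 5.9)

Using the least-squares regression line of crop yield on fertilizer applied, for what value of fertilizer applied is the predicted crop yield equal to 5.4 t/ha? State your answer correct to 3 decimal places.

140.942

n = 7, Σx = 657, Σy = 30.9, Σxy = 3137.9, Σx² = 73019
Sxx = Σx² − (Σx)²/n = 73019 − 61664.142857 = 11354.857143
Sxy = Σxy − (Σx)(Σy)/n = 3137.9 − 2900.185714 = 237.714286
b = Sxy/Sxx = 237.714286/11354.857143 = 0.020935
a = ȳ − b·x̄ = 4.414286 − 0.020935·93.857143 = 2.449384
Set a + b·x = 5.4: x = (5.4 − 2.449384) / 0.020935 = 140.941587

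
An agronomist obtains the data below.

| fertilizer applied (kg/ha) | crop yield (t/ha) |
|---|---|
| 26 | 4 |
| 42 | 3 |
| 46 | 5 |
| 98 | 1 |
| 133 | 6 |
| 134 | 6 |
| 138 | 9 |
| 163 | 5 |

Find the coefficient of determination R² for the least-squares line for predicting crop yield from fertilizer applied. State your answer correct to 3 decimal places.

n = 8, Σx = 780, Σy = 39, Σxy = 4217, Σx² = 95418, Σy² = 229
Sxx = Σx² − (Σx)²/n = 95418 − 76050 = 19368
Sxy = Σxy − (Σx)(Σy)/n = 4217 − 3802.5 = 414.5
Syy = Σy² − (Σy)²/n = 229 − 190.125 = 38.875
R² = Sxy²/(Sxx·Syy) = (414.5)²/(19368·38.875) = 0.228189

0.228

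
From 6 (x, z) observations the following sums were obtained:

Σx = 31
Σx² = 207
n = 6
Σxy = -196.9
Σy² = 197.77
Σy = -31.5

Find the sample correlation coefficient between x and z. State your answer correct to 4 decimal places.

Sxx = Σx² − (Σx)²/n = 207 − 160.166667 = 46.833333
Sxy = Σxy − (Σx)(Σy)/n = -196.9 − (-162.75) = -34.15
Syy = Σy² − (Σy)²/n = 197.77 − 165.375 = 32.395
r = Sxy/√(Sxx·Syy) = -34.15/√(1517.165833) = -34.15/38.950813 = -0.876747

-0.8767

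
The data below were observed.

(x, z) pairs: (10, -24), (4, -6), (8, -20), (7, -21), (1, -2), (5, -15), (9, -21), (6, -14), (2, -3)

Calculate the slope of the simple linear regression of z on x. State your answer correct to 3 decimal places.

n = 9, Σx = 52, Σy = -126, Σxy = -927, Σx² = 376
Sxx = Σx² − (Σx)²/n = 376 − 300.444444 = 75.555556
Sxy = Σxy − (Σx)(Σy)/n = -927 − (-728) = -199
b = Sxy/Sxx = -199/75.555556 = -2.633824

-2.634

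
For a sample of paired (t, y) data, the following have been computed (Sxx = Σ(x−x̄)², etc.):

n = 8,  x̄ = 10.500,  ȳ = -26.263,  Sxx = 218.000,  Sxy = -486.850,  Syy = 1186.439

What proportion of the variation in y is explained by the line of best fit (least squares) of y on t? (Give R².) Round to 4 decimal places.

R² = Sxy²/(Sxx·Syy) = (-486.85)²/(218·1186.439) = 0.916407

0.9164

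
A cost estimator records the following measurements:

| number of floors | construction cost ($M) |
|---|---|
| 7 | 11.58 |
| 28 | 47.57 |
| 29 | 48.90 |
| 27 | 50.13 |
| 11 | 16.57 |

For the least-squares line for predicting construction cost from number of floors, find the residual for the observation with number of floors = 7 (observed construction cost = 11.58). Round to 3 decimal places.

0.878

n = 5, Σx = 102, Σy = 174.75, Σxy = 4366.9, Σx² = 2524
Sxx = Σx² − (Σx)²/n = 2524 − 2080.8 = 443.2
Sxy = Σxy − (Σx)(Σy)/n = 4366.9 − 3564.9 = 802
b = Sxy/Sxx = 802/443.2 = 1.809567
a = ȳ − b·x̄ = 34.95 − 1.809567·20.4 = -1.965162
ŷ(7) = -1.965162 + 1.809567·7 = 10.701805
residual = y − ŷ = 11.58 − 10.701805 = 0.878195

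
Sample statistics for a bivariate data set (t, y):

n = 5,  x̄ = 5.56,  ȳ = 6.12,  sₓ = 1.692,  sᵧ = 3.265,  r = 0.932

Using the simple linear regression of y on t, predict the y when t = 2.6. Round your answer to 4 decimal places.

b = r · sᵧ/sₓ = 0.932 · 3.265/1.692 = 1.798452
a = ȳ − b·x̄ = 6.12 − 1.798452·5.56 = -3.879391
ŷ(2.6) = a + b·2.6 = -3.879391 + 1.798452·2.6 = 0.796583

0.7966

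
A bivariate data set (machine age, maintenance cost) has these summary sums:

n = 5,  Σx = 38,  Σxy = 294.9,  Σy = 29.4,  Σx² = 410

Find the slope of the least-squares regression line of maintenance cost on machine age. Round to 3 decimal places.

0.590

Sxx = Σx² − (Σx)²/n = 410 − 288.8 = 121.2
Sxy = Σxy − (Σx)(Σy)/n = 294.9 − 223.44 = 71.46
b = Sxy/Sxx = 71.46/121.2 = 0.589604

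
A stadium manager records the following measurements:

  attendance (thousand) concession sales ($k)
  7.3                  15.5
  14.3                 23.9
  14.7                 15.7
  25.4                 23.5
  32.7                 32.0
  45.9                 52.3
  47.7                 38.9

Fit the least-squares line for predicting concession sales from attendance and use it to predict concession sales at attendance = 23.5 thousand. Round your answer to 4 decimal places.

26.2569

n = 7, Σx = 188, Σy = 201.8, Σxy = 6585.11, Σx² = 6570.42
Sxx = Σx² − (Σx)²/n = 6570.42 − 5049.142857 = 1521.277143
Sxy = Σxy − (Σx)(Σy)/n = 6585.11 − 5419.771429 = 1165.338571
b = Sxy/Sxx = 1165.338571/1521.277143 = 0.766026
a = ȳ − b·x̄ = 28.828571 − 0.766026·26.857143 = 8.255289
ŷ(23.5) = a + b·23.5 = 8.255289 + 0.766026·23.5 = 26.256911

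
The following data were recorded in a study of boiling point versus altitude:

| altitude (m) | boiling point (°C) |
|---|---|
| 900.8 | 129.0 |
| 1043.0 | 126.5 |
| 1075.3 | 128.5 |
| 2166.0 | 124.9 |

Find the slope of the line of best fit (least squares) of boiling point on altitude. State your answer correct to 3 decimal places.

-0.003

n = 4, Σx = 5185.1, Σy = 508.9, Σxy = 656852.15, Σx² = 7747115.73
Sxx = Σx² − (Σx)²/n = 7747115.73 − 6721315.5025 = 1025800.2275
Sxy = Σxy − (Σx)(Σy)/n = 656852.15 − 659674.3475 = -2822.1975
b = Sxy/Sxx = -2822.1975/1025800.2275 = -0.002751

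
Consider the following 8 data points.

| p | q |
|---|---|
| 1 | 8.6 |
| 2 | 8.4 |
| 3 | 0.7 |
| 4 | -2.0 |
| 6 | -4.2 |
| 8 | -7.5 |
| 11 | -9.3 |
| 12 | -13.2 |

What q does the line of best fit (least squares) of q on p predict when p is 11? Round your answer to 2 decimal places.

n = 8, Σx = 47, Σy = -18.5, Σxy = -326.4, Σx² = 395
Sxx = Σx² − (Σx)²/n = 395 − 276.125 = 118.875
Sxy = Σxy − (Σx)(Σy)/n = -326.4 − (-108.6875) = -217.7125
b = Sxy/Sxx = -217.7125/118.875 = -1.831441
a = ȳ − b·x̄ = -2.3125 − (-1.831441)·5.875 = 8.447213
ŷ(11) = a + b·11 = 8.447213 + (-1.831441)·11 = -11.698633

-11.70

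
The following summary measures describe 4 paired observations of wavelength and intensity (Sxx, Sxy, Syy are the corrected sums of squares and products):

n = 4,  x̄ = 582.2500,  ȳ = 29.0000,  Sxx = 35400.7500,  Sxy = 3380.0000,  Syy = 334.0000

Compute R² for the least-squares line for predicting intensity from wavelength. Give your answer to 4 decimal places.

R² = Sxy²/(Sxx·Syy) = (3380)²/(35400.75·334) = 0.966217

0.9662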